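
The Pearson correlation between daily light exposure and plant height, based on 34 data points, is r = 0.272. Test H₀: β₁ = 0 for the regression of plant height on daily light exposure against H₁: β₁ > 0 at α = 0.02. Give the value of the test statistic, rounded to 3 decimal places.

t = 1.599

t = r·√(n − 2)/√(1 − r²) = 0.272·√32/√0.926016 = 1.599.
df = n − 2 = 32.
One-sided p ≈ 0.0598, which is ≥ 0.02, so fail to reject H₀.
The data do not give significant evidence of a linear association between daily light exposure and plant height.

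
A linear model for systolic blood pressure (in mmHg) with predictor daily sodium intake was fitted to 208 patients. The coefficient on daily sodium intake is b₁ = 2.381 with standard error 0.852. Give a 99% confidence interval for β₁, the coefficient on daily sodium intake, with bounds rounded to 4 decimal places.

df = n − 2 = 208 − 2 = 206.
t* = t_{0.005, 206} = 2.599906.
Margin = t* × SE = 2.599906 × 0.852 = 2.215120.
CI: 2.381 ± 2.215120 → (0.1659, 4.5961).
With 99% confidence, each one-unit increase in daily sodium intake is associated with a change of between 0.1659 and 4.5961 mmHg in systolic blood pressure.

(0.1659, 4.5961)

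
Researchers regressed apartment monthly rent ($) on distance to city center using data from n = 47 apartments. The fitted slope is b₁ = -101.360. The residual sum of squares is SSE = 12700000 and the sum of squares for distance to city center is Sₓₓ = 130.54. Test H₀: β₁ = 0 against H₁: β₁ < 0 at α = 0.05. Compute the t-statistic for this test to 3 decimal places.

t = -2.180

MSE = SSE/(n − 2) = 12700000/45 = 282222.
SE(b₁) = √(MSE/Sₓₓ) = √(282222/130.54) = 46.4969.
t = -101.360 / 46.4969 = -2.180.
df = n − 2 = 45.
One-sided p ≈ 0.0173, which is < 0.05, so reject H₀.
There is evidence that the true slope on distance to city center is negative.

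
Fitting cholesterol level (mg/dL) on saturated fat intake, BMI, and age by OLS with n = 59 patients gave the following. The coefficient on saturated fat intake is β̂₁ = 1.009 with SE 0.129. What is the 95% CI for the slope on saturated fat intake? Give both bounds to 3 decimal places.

df = n − k − 1 = 59 − 3 − 1 = 55.
t* = t_{0.025, 55} = 2.004045.
Margin = t* × SE = 2.004045 × 0.129 = 0.25852.
CI: 1.009 ± 0.25852 → (0.750, 1.268).
With 95% confidence, each one-unit increase in saturated fat intake is associated with a change of between 0.750 and 1.268 mg/dL in cholesterol level, holding the other predictors fixed.

(0.750, 1.268)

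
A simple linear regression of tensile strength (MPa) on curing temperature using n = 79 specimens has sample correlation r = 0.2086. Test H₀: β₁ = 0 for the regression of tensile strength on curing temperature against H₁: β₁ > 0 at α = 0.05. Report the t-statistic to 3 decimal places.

t = r·√(n − 2)/√(1 − r²) = 0.2086·√77/√0.956486 = 1.872.
df = n − 2 = 77.
One-sided p ≈ 0.0325, which is < 0.05, so reject H₀.
There is evidence of a linear association between curing temperature and tensile strength.

t = 1.872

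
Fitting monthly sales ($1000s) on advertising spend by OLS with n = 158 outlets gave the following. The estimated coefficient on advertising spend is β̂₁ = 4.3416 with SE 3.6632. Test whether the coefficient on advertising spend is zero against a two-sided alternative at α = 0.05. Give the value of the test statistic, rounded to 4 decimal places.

H₀: β₁ = 0 vs H₁: β₁ ≠ 0.
t = (β̂₁ − β₁⁰)/SE = 4.3416 / 3.6632 = 1.1852.
df = n − 2 = 158 − 2 = 156.
Two-sided p ≈ 0.2377, which is ≥ 0.05, so fail to reject H₀.
The data do not give significant evidence of an association between advertising spend and monthly sales.

t = 1.1852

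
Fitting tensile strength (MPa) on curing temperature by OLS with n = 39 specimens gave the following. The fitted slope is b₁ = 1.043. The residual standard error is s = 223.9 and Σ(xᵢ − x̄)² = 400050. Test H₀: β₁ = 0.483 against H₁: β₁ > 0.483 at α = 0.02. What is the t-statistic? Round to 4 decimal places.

t = 1.5819

SE(b₁) = s/√Sₓₓ = 223.9/√400050 = 0.353995.
t = (1.043 − 0.483) / 0.353995 = 1.5819.
df = n − 2 = 37.
One-sided p ≈ 0.0611, which is ≥ 0.02, so fail to reject H₀.
The data do not give significant evidence that the true slope on curing temperature exceeds 0.483 MPa per unit.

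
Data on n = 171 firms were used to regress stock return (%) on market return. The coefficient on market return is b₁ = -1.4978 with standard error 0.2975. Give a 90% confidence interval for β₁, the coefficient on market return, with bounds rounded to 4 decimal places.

df = n − 2 = 171 − 2 = 169.
t* = t_{0.05, 169} = 1.65392.
Margin = t* × SE = 1.65392 × 0.2975 = 0.492041.
CI: -1.4978 ± 0.492041 → (-1.9898, -1.0058).
With 90% confidence, each one-unit increase in market return is associated with a change of between -1.9898 and -1.0058 % in stock return.

(-1.9898, -1.0058)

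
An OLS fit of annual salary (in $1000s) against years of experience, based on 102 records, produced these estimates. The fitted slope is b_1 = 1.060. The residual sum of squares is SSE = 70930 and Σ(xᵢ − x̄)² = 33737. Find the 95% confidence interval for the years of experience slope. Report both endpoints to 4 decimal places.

MSE = SSE/(n − 2) = 70930/100 = 709.3.
SE(b_1) = √(MSE/Sₓₓ) = √(709.3/33737) = 0.144998.
df = n − 2 = 100.
t* = t_{0.025, 100} = 1.983972.
Margin = t* × SE = 1.983972 × 0.144998 = 0.287672.
CI: 1.060 ± 0.287672 → (0.7723, 1.3477).
With 95% confidence, each one-unit increase in years of experience is associated with a change of between 0.7723 and 1.3477 $1000s in annual salary.

(0.7723, 1.3477)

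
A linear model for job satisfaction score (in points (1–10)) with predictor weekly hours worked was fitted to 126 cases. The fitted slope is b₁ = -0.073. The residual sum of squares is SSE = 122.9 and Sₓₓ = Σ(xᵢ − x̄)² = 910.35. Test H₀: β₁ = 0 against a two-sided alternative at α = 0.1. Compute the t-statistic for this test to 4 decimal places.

MSE = SSE/(n − 2) = 122.9/124 = 0.991129.
SE(b₁) = √(MSE/Sₓₓ) = √(0.991129/910.35) = 0.032996.
t = -0.073 / 0.032996 = -2.2124.
df = n − 2 = 124.
Two-sided p ≈ 0.0288, which is < 0.1, so reject H₀.
There is evidence that weekly hours worked is associated with job satisfaction score.

t = -2.2124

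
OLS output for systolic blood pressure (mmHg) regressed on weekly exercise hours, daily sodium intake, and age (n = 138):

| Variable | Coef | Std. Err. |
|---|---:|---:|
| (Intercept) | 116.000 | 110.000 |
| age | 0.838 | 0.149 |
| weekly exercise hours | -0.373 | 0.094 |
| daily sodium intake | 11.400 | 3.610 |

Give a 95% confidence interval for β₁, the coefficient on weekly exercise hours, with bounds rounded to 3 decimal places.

Read off: b = -0.373, SE = 0.094 for weekly exercise hours.
df = n − k − 1 = 138 − 3 − 1 = 134.
t* = t_{0.025, 134} = 1.977826.
Margin = t* × SE = 1.977826 × 0.094 = 0.18592.
CI: -0.373 ± 0.18592 → (-0.559, -0.187).

(-0.559, -0.187)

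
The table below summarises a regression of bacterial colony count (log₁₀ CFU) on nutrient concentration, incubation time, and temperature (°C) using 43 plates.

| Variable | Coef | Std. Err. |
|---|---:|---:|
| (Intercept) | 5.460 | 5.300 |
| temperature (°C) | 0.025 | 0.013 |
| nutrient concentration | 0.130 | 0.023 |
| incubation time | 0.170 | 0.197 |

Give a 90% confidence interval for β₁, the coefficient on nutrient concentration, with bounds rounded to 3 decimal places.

Read off: b = 0.130, SE = 0.023 for nutrient concentration.
df = n − k − 1 = 43 − 3 − 1 = 39.
t* = t_{0.05, 39} = 1.684875.
Margin = t* × SE = 1.684875 × 0.023 = 0.03875.
CI: 0.130 ± 0.03875 → (0.091, 0.169).

(0.091, 0.169)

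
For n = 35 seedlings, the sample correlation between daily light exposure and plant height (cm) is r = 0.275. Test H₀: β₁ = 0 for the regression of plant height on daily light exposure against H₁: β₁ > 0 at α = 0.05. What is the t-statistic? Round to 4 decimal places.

t = r·√(n − 2)/√(1 − r²) = 0.275·√33/√0.924375 = 1.6431.
df = n − 2 = 33.
One-sided p ≈ 0.0549, which is ≥ 0.05, so fail to reject H₀.
The data do not give significant evidence of a linear association between daily light exposure and plant height.

t = 1.6431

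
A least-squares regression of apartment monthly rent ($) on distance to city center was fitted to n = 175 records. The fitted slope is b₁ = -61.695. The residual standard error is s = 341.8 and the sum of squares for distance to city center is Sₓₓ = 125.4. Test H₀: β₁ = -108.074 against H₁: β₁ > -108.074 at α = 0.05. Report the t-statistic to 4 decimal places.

t = 1.5195

SE(b₁) = s/√Sₓₓ = 341.8/√125.4 = 30.5227.
t = (-61.695 − (-108.074)) / 30.5227 = 1.5195.
df = n − 2 = 173.
One-sided p ≈ 0.0652, which is ≥ 0.05, so fail to reject H₀.
The data do not give significant evidence that the true slope on distance to city center exceeds -108.074 $ per unit.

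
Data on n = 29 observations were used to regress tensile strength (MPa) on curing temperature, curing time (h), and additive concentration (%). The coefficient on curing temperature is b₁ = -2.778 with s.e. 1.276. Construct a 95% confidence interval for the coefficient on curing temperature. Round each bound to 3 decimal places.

(-5.406, -0.150)

df = n − k − 1 = 29 − 3 − 1 = 25.
t* = t_{0.025, 25} = 2.059539.
Margin = t* × SE = 2.059539 × 1.276 = 2.62797.
CI: -2.778 ± 2.62797 → (-5.406, -0.150).
With 95% confidence, each one-unit increase in curing temperature is associated with a change of between -5.406 and -0.150 MPa in tensile strength, holding the other predictors fixed.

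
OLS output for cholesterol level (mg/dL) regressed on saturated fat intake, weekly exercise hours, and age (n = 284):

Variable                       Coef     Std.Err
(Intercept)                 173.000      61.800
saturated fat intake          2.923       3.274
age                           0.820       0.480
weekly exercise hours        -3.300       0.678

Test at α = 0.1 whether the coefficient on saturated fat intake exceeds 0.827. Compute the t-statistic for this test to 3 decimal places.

Read off: b = 2.923, SE = 3.274 for saturated fat intake.
H₀: β₁ = 0.827 vs H₁: β₁ > 0.827.
t = (2.923 − 0.827) / 3.274 = 0.640.
df = n − k − 1 = 284 − 3 − 1 = 280.
One-sided p ≈ 0.2613, which is ≥ 0.1, so fail to reject H₀.
The data do not give significant evidence that the true slope on saturated fat intake exceeds 0.827 mg/dL per unit, holding the other predictors fixed.

t = 0.640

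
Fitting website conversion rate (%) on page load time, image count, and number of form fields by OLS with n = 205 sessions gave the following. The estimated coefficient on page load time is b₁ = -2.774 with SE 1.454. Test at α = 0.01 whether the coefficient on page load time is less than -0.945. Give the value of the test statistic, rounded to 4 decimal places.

t = -1.2579

H₀: β₁ = -0.945 vs H₁: β₁ < -0.945.
t = (b₁ − β₁⁰)/SE = (-2.774 − (-0.945)) / 1.454 = -1.2579.
df = n − k − 1 = 205 − 3 − 1 = 201.
One-sided p ≈ 0.1049, which is ≥ 0.01, so fail to reject H₀.
The data do not give significant evidence that the true slope on page load time is below -0.945 % per unit, holding the other predictors fixed.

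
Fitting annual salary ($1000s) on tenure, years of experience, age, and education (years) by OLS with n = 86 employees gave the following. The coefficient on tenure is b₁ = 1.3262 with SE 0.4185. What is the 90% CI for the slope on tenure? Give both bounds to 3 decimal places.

df = n − k − 1 = 86 − 4 − 1 = 81.
t* = t_{0.05, 81} = 1.663884.
Margin = t* × SE = 1.663884 × 0.4185 = 0.69634.
CI: 1.3262 ± 0.69634 → (0.630, 2.023).
With 90% confidence, each one-unit increase in tenure is associated with a change of between 0.630 and 2.023 $1000s in annual salary, holding the other predictors fixed.

(0.630, 2.023)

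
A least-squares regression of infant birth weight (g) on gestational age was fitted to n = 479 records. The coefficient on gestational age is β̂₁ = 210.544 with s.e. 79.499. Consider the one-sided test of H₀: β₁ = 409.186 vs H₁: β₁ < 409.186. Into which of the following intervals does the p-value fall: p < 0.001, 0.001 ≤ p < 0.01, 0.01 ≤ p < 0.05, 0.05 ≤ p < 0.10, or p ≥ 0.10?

t = (210.544 − 409.186) / 79.499 = -2.499.
df = n − 2 = 479 − 2 = 477.
One-sided p = P(T_{477} < t) ≈ 0.0064.
So 0.001 ≤ p < 0.01.

0.001 ≤ p < 0.01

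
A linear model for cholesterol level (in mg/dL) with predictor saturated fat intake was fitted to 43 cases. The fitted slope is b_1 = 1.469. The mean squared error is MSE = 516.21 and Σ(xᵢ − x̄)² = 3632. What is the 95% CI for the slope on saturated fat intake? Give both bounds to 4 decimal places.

SE(b_1) = √(MSE/Sₓₓ) = √(516.21/3632) = 0.376999.
df = n − 2 = 41.
t* = t_{0.025, 41} = 2.019541.
Margin = t* × SE = 2.019541 × 0.376999 = 0.761365.
CI: 1.469 ± 0.761365 → (0.7076, 2.2304).
With 95% confidence, each one-unit increase in saturated fat intake is associated with a change of between 0.7076 and 2.2304 mg/dL in cholesterol level.

(0.7076, 2.2304)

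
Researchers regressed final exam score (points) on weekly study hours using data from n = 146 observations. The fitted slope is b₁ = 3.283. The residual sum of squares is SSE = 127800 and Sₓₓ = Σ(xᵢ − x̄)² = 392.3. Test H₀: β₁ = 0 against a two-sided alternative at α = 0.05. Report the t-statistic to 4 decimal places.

t = 2.1827

MSE = SSE/(n − 2) = 127800/144 = 887.5.
SE(b₁) = √(MSE/Sₓₓ) = √(887.5/392.3) = 1.50409.
t = 3.283 / 1.50409 = 2.1827.
df = n − 2 = 144.
Two-sided p ≈ 0.0307, which is < 0.05, so reject H₀.
There is evidence that weekly study hours is associated with final exam score.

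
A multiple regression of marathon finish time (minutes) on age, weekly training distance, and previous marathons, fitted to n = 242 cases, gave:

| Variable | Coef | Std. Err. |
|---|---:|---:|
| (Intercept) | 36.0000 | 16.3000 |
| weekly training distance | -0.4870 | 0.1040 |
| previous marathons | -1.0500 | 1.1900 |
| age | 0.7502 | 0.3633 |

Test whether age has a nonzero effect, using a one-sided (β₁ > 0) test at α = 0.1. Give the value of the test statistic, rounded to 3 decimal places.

t = 2.065

Read off: b = 0.7502, SE = 0.3633 for age.
H₀: β₁ = 0 vs H₁: β₁ > 0.
t = 0.7502 / 0.3633 = 2.065.
df = n − k − 1 = 242 − 3 − 1 = 238.
One-sided p ≈ 0.0200, which is < 0.1, so reject H₀.
There is evidence that the true slope on age is positive, holding the other predictors fixed.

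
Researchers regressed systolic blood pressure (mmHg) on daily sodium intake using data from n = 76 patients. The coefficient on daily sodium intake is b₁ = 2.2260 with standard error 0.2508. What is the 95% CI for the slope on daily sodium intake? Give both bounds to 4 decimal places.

df = n − 2 = 76 − 2 = 74.
t* = t_{0.025, 74} = 1.992543.
Margin = t* × SE = 1.992543 × 0.2508 = 0.499730.
CI: 2.2260 ± 0.499730 → (1.7263, 2.7257).
With 95% confidence, each one-unit increase in daily sodium intake is associated with a change of between 1.7263 and 2.7257 mmHg in systolic blood pressure.

(1.7263, 2.7257)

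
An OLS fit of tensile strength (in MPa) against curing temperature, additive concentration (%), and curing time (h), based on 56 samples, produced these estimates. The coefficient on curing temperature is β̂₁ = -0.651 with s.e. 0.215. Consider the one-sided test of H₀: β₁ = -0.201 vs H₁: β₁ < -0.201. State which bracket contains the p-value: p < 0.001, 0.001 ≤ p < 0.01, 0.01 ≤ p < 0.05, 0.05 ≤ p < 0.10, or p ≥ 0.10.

t = (-0.651 − (-0.201)) / 0.215 = -2.093.
df = n − k − 1 = 56 − 3 − 1 = 52.
One-sided p = P(T_{52} < t) ≈ 0.0206.
So 0.01 ≤ p < 0.05.

0.01 ≤ p < 0.05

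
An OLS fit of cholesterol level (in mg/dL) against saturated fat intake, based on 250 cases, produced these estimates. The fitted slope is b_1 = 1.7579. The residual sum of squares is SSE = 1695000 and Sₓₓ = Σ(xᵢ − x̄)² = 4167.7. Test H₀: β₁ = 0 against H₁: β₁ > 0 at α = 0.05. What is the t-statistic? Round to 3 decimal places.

t = 1.373

MSE = SSE/(n − 2) = 1695000/248 = 6834.68.
SE(b_1) = √(MSE/Sₓₓ) = √(6834.68/4167.7) = 1.28059.
t = 1.7579 / 1.28059 = 1.373.
df = n − 2 = 248.
One-sided p ≈ 0.0855, which is ≥ 0.05, so fail to reject H₀.
The data do not give significant evidence that the true slope on saturated fat intake is positive.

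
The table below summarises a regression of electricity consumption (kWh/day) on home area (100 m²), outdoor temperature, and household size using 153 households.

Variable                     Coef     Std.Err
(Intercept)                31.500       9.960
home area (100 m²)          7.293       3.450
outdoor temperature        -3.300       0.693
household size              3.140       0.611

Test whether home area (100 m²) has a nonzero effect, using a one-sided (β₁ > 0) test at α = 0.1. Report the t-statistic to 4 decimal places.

t = 2.1139

Read off: b = 7.293, SE = 3.450 for home area (100 m²).
H₀: β₁ = 0 vs H₁: β₁ > 0.
t = 7.293 / 3.450 = 2.1139.
df = n − k − 1 = 153 − 3 − 1 = 149.
One-sided p ≈ 0.0181, which is < 0.1, so reject H₀.
There is evidence that the true slope on home area (100 m²) is positive, holding the other predictors fixed.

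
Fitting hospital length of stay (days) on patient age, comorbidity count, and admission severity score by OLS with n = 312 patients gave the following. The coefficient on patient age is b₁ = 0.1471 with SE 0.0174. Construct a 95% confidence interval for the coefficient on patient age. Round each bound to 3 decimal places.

(0.113, 0.181)

df = n − k − 1 = 312 − 3 − 1 = 308.
t* = t_{0.025, 308} = 1.967696.
Margin = t* × SE = 1.967696 × 0.0174 = 0.03424.
CI: 0.1471 ± 0.03424 → (0.113, 0.181).
With 95% confidence, each one-unit increase in patient age is associated with a change of between 0.113 and 0.181 days in hospital length of stay, holding the other predictors fixed.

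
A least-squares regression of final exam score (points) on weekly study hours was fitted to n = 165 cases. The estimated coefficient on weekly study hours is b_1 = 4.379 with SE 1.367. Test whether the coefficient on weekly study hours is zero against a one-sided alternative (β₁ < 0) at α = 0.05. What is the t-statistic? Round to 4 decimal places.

t = 3.2034

H₀: β₁ = 0 vs H₁: β₁ < 0.
t = (b_1 − β₁⁰)/SE = 4.379 / 1.367 = 3.2034.
df = n − 2 = 165 − 2 = 163.
One-sided p ≈ 0.9992, which is ≥ 0.05, so fail to reject H₀.
The data do not give significant evidence that the true slope on weekly study hours is negative.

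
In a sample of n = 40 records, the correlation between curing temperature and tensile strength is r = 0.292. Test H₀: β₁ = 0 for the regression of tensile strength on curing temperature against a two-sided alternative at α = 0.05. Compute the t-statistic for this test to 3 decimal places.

t = r·√(n − 2)/√(1 − r²) = 0.292·√38/√0.914736 = 1.882.
df = n − 2 = 38.
Two-sided p ≈ 0.0675, which is ≥ 0.05, so fail to reject H₀.
The data do not give significant evidence of a linear association between curing temperature and tensile strength.

t = 1.882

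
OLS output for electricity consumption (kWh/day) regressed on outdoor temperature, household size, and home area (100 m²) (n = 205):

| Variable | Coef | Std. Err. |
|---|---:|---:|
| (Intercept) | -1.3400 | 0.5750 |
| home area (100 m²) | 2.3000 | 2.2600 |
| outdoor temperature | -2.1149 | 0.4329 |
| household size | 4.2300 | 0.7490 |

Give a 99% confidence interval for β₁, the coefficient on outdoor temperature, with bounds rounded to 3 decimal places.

Read off: b = -2.1149, SE = 0.4329 for outdoor temperature.
df = n − k − 1 = 205 − 3 − 1 = 201.
t* = t_{0.005, 201} = 2.60051.
Margin = t* × SE = 2.60051 × 0.4329 = 1.12576.
CI: -2.1149 ± 1.12576 → (-3.241, -0.989).

(-3.241, -0.989)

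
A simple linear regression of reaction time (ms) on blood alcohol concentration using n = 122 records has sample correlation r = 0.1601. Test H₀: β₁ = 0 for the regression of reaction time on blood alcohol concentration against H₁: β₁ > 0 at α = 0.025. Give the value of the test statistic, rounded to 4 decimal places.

t = r·√(n − 2)/√(1 − r²) = 0.1601·√120/√0.974368 = 1.7767.
df = n − 2 = 120.
One-sided p ≈ 0.0391, which is ≥ 0.025, so fail to reject H₀.
The data do not give significant evidence of a linear association between blood alcohol concentration and reaction time.

t = 1.7767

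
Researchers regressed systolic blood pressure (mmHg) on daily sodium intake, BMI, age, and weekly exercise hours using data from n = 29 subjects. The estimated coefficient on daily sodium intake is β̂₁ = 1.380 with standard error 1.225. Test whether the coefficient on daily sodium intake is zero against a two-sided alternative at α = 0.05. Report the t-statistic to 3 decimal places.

t = 1.127

H₀: β₁ = 0 vs H₁: β₁ ≠ 0.
t = (β̂₁ − β₁⁰)/SE = 1.380 / 1.225 = 1.127.
df = n − k − 1 = 29 − 4 − 1 = 24.
Two-sided p ≈ 0.2711, which is ≥ 0.05, so fail to reject H₀.
The data do not give significant evidence of an association between daily sodium intake and systolic blood pressure, after adjusting for the other predictors.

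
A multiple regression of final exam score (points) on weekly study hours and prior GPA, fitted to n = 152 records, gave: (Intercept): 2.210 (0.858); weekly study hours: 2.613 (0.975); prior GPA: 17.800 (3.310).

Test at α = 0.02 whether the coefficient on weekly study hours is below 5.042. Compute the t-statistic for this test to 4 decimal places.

t = -2.4913

Read off: b = 2.613, SE = 0.975 for weekly study hours.
H₀: β₁ = 5.042 vs H₁: β₁ < 5.042.
t = (2.613 − 5.042) / 0.975 = -2.4913.
df = n − k − 1 = 152 − 2 − 1 = 149.
One-sided p ≈ 0.0069, which is < 0.02, so reject H₀.
There is evidence that the true slope on weekly study hours is below 5.042 points per unit, holding the other predictors fixed.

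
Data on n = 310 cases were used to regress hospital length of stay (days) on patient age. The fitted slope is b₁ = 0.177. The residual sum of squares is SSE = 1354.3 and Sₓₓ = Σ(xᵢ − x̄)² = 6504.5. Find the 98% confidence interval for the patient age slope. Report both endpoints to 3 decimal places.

(0.116, 0.238)

MSE = SSE/(n − 2) = 1354.3/308 = 4.39708.
SE(b₁) = √(MSE/Sₓₓ) = √(4.39708/6504.5) = 0.0260001.
df = n − 2 = 308.
t* = t_{0.01, 308} = 2.338516.
Margin = t* × SE = 2.338516 × 0.0260001 = 0.06080.
CI: 0.177 ± 0.06080 → (0.116, 0.238).
With 98% confidence, each one-unit increase in patient age is associated with a change of between 0.116 and 0.238 days in hospital length of stay.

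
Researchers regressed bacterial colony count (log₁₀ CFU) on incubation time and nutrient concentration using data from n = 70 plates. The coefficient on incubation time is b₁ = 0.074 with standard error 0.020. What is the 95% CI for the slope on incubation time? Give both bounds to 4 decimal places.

df = n − k − 1 = 70 − 2 − 1 = 67.
t* = t_{0.025, 67} = 1.996008.
Margin = t* × SE = 1.996008 × 0.020 = 0.039920.
CI: 0.074 ± 0.039920 → (0.0341, 0.1139).
With 95% confidence, each one-unit increase in incubation time is associated with a change of between 0.0341 and 0.1139 log₁₀ CFU in bacterial colony count, holding the other predictors fixed.

(0.0341, 0.1139)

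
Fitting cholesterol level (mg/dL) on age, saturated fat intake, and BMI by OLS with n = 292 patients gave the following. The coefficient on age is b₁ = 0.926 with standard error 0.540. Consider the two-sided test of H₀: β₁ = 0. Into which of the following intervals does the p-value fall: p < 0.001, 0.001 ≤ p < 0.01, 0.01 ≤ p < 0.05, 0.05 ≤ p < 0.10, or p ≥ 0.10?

0.05 ≤ p < 0.10

t = 0.926 / 0.540 = 1.715.
df = n − k − 1 = 292 − 3 − 1 = 288.
Two-sided p = 2·P(T_{288} > |t|) ≈ 0.0875.
So 0.05 ≤ p < 0.10.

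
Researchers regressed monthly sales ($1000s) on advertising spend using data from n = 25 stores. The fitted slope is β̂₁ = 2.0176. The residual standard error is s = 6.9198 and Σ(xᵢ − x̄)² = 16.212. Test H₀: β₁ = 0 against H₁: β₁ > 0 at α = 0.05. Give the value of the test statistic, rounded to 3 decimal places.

SE(β̂₁) = s/√Sₓₓ = 6.9198/√16.212 = 1.7186.
t = 2.0176 / 1.7186 = 1.174.
df = n − 2 = 23.
One-sided p ≈ 0.1262, which is ≥ 0.05, so fail to reject H₀.
The data do not give significant evidence that the true slope on advertising spend is positive.

t = 1.174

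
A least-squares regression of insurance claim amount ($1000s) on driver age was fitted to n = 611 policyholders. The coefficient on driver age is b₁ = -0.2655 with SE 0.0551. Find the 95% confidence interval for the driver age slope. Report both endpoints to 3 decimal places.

(-0.374, -0.157)

df = n − 2 = 611 − 2 = 609.
t* = t_{0.025, 609} = 1.963867.
Margin = t* × SE = 1.963867 × 0.0551 = 0.10821.
CI: -0.2655 ± 0.10821 → (-0.374, -0.157).
With 95% confidence, each one-unit increase in driver age is associated with a change of between -0.374 and -0.157 $1000s in insurance claim amount.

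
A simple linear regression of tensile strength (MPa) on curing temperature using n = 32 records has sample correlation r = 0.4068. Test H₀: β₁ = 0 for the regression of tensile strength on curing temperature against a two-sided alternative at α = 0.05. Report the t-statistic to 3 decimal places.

t = 2.439

t = r·√(n − 2)/√(1 − r²) = 0.4068·√30/√0.834514 = 2.439.
df = n − 2 = 30.
Two-sided p ≈ 0.0209, which is < 0.05, so reject H₀.
There is evidence of a linear association between curing temperature and tensile strength.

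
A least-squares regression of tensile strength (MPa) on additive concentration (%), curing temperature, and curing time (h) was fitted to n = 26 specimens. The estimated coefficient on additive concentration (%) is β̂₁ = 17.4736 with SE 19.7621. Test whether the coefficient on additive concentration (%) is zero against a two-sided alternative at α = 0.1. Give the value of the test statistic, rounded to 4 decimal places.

H₀: β₁ = 0 vs H₁: β₁ ≠ 0.
t = (β̂₁ − β₁⁰)/SE = 17.4736 / 19.7621 = 0.8842.
df = n − k − 1 = 26 − 3 − 1 = 22.
Two-sided p ≈ 0.3862, which is ≥ 0.1, so fail to reject H₀.
The data do not give significant evidence of an association between additive concentration (%) and tensile strength, after adjusting for the other predictors.

t = 0.8842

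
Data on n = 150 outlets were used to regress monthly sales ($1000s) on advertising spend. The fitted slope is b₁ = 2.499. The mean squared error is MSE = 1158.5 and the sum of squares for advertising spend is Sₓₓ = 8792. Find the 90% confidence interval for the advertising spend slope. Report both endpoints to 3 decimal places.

SE(b₁) = √(MSE/Sₓₓ) = √(1158.5/8792) = 0.362998.
df = n − 2 = 148.
t* = t_{0.05, 148} = 1.655215.
Margin = t* × SE = 1.655215 × 0.362998 = 0.60084.
CI: 2.499 ± 0.60084 → (1.898, 3.100).
With 90% confidence, each one-unit increase in advertising spend is associated with a change of between 1.898 and 3.100 $1000s in monthly sales.

(1.898, 3.100)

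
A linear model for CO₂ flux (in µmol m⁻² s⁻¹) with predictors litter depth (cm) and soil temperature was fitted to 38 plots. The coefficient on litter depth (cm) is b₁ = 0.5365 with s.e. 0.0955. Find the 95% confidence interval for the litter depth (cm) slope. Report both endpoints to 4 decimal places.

df = n − k − 1 = 38 − 2 − 1 = 35.
t* = t_{0.025, 35} = 2.030108.
Margin = t* × SE = 2.030108 × 0.0955 = 0.193875.
CI: 0.5365 ± 0.193875 → (0.3426, 0.7304).
With 95% confidence, each one-unit increase in litter depth (cm) is associated with a change of between 0.3426 and 0.7304 µmol m⁻² s⁻¹ in CO₂ flux, holding the other predictors fixed.

(0.3426, 0.7304)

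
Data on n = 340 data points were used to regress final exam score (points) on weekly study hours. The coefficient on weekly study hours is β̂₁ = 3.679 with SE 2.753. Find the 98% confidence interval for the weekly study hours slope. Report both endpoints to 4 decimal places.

(-2.7559, 10.1139)

df = n − 2 = 340 − 2 = 338.
t* = t_{0.01, 338} = 2.337431.
Margin = t* × SE = 2.337431 × 2.753 = 6.434947.
CI: 3.679 ± 6.434947 → (-2.7559, 10.1139).
With 98% confidence, each one-unit increase in weekly study hours is associated with a change of between -2.7559 and 10.1139 points in final exam score.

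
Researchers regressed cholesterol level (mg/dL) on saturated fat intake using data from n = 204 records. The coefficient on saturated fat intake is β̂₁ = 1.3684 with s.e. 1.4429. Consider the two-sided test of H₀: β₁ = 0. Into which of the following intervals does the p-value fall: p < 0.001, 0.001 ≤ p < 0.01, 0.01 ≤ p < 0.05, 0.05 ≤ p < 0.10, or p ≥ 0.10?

p ≥ 0.10

t = 1.3684 / 1.4429 = 0.948.
df = n − 2 = 204 − 2 = 202.
Two-sided p = 2·P(T_{202} > |t|) ≈ 0.3441.
So p ≥ 0.10.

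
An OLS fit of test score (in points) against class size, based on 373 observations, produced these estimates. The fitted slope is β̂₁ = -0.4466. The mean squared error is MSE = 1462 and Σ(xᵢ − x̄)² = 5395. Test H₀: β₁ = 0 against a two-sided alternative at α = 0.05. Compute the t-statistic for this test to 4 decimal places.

t = -0.8579

SE(β̂₁) = √(MSE/Sₓₓ) = √(1462/5395) = 0.520569.
t = -0.4466 / 0.520569 = -0.8579.
df = n − 2 = 371.
Two-sided p ≈ 0.3915, which is ≥ 0.05, so fail to reject H₀.
The data do not give significant evidence of an association between class size and test score.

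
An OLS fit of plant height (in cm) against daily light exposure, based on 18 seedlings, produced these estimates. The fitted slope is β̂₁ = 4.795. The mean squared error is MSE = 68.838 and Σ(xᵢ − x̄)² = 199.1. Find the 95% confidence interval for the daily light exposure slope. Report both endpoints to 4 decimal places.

(3.5485, 6.0415)

SE(β̂₁) = √(MSE/Sₓₓ) = √(68.838/199.1) = 0.588002.
df = n − 2 = 16.
t* = t_{0.025, 16} = 2.119905.
Margin = t* × SE = 2.119905 × 0.588002 = 1.246508.
CI: 4.795 ± 1.246508 → (3.5485, 6.0415).
With 95% confidence, each one-unit increase in daily light exposure is associated with a change of between 3.5485 and 6.0415 cm in plant height.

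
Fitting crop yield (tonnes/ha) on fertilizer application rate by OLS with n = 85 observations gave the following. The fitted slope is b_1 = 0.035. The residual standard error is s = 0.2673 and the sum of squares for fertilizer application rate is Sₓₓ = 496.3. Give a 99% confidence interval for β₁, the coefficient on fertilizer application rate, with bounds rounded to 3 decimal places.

SE(b_1) = s/√Sₓₓ = 0.2673/√496.3 = 0.0119985.
df = n − 2 = 83.
t* = t_{0.005, 83} = 2.636369.
Margin = t* × SE = 2.636369 × 0.0119985 = 0.03163.
CI: 0.035 ± 0.03163 → (0.003, 0.067).
With 99% confidence, each one-unit increase in fertilizer application rate is associated with a change of between 0.003 and 0.067 tonnes/ha in crop yield.

(0.003, 0.067)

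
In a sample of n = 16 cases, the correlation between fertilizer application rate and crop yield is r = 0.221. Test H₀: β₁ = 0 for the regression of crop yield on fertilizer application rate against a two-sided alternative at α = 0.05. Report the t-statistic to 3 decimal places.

t = 0.848

t = r·√(n − 2)/√(1 − r²) = 0.221·√14/√0.951159 = 0.848.
df = n − 2 = 14.
Two-sided p ≈ 0.4108, which is ≥ 0.05, so fail to reject H₀.
The data do not give significant evidence of a linear association between fertilizer application rate and crop yield.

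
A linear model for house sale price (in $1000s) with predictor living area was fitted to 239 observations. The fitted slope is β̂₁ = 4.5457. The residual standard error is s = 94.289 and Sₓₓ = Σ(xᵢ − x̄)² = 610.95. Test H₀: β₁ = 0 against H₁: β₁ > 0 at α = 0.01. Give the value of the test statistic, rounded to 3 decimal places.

t = 1.192

SE(β̂₁) = s/√Sₓₓ = 94.289/√610.95 = 3.81468.
t = 4.5457 / 3.81468 = 1.192.
df = n − 2 = 237.
One-sided p ≈ 0.1173, which is ≥ 0.01, so fail to reject H₀.
The data do not give significant evidence that the true slope on living area is positive.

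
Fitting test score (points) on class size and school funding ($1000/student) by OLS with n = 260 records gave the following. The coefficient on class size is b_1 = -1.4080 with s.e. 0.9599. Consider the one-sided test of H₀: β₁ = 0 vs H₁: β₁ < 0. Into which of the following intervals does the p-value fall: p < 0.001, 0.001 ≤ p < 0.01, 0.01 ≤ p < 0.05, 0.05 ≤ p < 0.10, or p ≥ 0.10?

t = -1.4080 / 0.9599 = -1.467.
df = n − k − 1 = 260 − 2 − 1 = 257.
One-sided p = P(T_{257} < t) ≈ 0.0718.
So 0.05 ≤ p < 0.10.

0.05 ≤ p < 0.10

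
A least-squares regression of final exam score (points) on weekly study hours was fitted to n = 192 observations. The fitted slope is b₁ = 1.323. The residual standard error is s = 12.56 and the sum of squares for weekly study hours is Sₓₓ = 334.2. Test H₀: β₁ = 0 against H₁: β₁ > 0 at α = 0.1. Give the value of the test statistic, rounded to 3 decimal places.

t = 1.926

SE(b₁) = s/√Sₓₓ = 12.56/√334.2 = 0.687047.
t = 1.323 / 0.687047 = 1.926.
df = n − 2 = 190.
One-sided p ≈ 0.0278, which is < 0.1, so reject H₀.
There is evidence that the true slope on weekly study hours is positive.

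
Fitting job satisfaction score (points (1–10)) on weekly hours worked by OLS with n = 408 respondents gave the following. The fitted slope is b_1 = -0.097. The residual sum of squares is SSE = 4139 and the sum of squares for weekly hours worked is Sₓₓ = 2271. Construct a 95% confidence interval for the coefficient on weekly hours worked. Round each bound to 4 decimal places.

MSE = SSE/(n − 2) = 4139/406 = 10.1946.
SE(b_1) = √(MSE/Sₓₓ) = √(10.1946/2271) = 0.0670002.
df = n − 2 = 406.
t* = t_{0.025, 406} = 1.965824.
Margin = t* × SE = 1.965824 × 0.0670002 = 0.131711.
CI: -0.097 ± 0.131711 → (-0.2287, 0.0347).
With 95% confidence, each one-unit increase in weekly hours worked is associated with a change of between -0.2287 and 0.0347 points (1–10) in job satisfaction score.

(-0.2287, 0.0347)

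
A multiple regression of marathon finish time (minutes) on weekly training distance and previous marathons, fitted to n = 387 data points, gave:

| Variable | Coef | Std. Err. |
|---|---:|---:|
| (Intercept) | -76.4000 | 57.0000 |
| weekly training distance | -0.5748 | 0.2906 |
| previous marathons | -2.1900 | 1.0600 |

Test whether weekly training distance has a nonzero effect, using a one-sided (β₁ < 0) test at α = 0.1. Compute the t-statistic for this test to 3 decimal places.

Read off: b = -0.5748, SE = 0.2906 for weekly training distance.
H₀: β₁ = 0 vs H₁: β₁ < 0.
t = -0.5748 / 0.2906 = -1.978.
df = n − k − 1 = 387 − 2 − 1 = 384.
One-sided p ≈ 0.0243, which is < 0.1, so reject H₀.
There is evidence that the true slope on weekly training distance is negative, holding the other predictors fixed.

t = -1.978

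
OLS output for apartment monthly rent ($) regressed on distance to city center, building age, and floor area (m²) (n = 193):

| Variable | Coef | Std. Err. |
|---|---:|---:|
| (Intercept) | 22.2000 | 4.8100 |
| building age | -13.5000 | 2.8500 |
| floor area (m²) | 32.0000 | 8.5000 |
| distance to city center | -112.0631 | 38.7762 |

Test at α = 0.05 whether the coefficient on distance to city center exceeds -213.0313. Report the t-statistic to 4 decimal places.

Read off: b = -112.0631, SE = 38.7762 for distance to city center.
H₀: β₁ = -213.0313 vs H₁: β₁ > -213.0313.
t = (-112.0631 − (-213.0313)) / 38.7762 = 2.6039.
df = n − k − 1 = 193 − 3 − 1 = 189.
One-sided p ≈ 0.0050, which is < 0.05, so reject H₀.
There is evidence that the true slope on distance to city center exceeds -213.0313 $ per unit, holding the other predictors fixed.

t = 2.6039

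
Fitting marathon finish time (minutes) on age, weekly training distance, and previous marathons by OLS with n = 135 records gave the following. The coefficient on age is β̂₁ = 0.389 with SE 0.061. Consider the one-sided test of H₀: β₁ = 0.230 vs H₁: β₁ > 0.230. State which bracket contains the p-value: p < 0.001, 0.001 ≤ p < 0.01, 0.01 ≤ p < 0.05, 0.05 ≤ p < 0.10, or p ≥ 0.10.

0.001 ≤ p < 0.01

t = (0.389 − 0.230) / 0.061 = 2.607.
df = n − k − 1 = 135 − 3 − 1 = 131.
One-sided p = P(T_{131} > t) ≈ 0.0051.
So 0.001 ≤ p < 0.01.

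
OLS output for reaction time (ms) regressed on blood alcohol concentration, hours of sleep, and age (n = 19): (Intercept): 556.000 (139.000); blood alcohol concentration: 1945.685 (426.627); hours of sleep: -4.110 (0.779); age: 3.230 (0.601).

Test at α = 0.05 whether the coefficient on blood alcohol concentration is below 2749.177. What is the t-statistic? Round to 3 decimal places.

Read off: b = 1945.685, SE = 426.627 for blood alcohol concentration.
H₀: β₁ = 2749.177 vs H₁: β₁ < 2749.177.
t = (1945.685 − 2749.177) / 426.627 = -1.883.
df = n − k − 1 = 19 − 3 − 1 = 15.
One-sided p ≈ 0.0396, which is < 0.05, so reject H₀.
There is evidence that the true slope on blood alcohol concentration is below 2749.177 ms per unit, holding the other predictors fixed.

t = -1.883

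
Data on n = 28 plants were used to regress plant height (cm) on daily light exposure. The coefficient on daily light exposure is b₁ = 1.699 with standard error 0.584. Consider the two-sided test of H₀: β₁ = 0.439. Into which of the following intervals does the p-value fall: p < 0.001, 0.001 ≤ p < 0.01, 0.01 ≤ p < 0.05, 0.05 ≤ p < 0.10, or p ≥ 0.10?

t = (1.699 − 0.439) / 0.584 = 2.158.
df = n − 2 = 28 − 2 = 26.
Two-sided p = 2·P(T_{26} > |t|) ≈ 0.0404.
So 0.01 ≤ p < 0.05.

0.01 ≤ p < 0.05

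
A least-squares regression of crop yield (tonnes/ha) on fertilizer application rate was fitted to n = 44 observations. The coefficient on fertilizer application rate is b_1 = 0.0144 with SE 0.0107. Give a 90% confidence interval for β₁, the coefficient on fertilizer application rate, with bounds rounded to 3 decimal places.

df = n − 2 = 44 − 2 = 42.
t* = t_{0.05, 42} = 1.681952.
Margin = t* × SE = 1.681952 × 0.0107 = 0.01800.
CI: 0.0144 ± 0.01800 → (-0.004, 0.032).
With 90% confidence, each one-unit increase in fertilizer application rate is associated with a change of between -0.004 and 0.032 tonnes/ha in crop yield.

(-0.004, 0.032)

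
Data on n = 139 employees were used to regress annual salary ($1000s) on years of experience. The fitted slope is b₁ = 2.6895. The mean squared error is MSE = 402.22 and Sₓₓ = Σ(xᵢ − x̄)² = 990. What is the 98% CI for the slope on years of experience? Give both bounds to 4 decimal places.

(1.1891, 4.1899)

SE(b₁) = √(MSE/Sₓₓ) = √(402.22/990) = 0.637403.
df = n − 2 = 137.
t* = t_{0.01, 137} = 2.353875.
Margin = t* × SE = 2.353875 × 0.637403 = 1.500367.
CI: 2.6895 ± 1.500367 → (1.1891, 4.1899).
With 98% confidence, each one-unit increase in years of experience is associated with a change of between 1.1891 and 4.1899 $1000s in annual salary.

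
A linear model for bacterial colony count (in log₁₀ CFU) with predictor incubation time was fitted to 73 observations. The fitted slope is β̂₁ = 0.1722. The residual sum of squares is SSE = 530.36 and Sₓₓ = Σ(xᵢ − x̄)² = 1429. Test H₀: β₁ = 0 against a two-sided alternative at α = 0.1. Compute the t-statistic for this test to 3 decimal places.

MSE = SSE/(n − 2) = 530.36/71 = 7.46986.
SE(β̂₁) = √(MSE/Sₓₓ) = √(7.46986/1429) = 0.0723003.
t = 0.1722 / 0.0723003 = 2.382.
df = n − 2 = 71.
Two-sided p ≈ 0.0199, which is < 0.1, so reject H₀.
There is evidence that incubation time is associated with bacterial colony count.

t = 2.382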